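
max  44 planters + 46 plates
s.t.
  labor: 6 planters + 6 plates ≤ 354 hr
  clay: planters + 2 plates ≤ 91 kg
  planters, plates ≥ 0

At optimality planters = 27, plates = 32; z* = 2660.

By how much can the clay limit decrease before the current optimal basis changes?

Binding constraints: labor, clay. The basis is B = [[6,6],[1,2]] with det 6.
Per unit decrease in clay, x* moves by d = (1, -1).
The basis stays optimal until plates reaches 0; allowable decrease = 32 kg.

32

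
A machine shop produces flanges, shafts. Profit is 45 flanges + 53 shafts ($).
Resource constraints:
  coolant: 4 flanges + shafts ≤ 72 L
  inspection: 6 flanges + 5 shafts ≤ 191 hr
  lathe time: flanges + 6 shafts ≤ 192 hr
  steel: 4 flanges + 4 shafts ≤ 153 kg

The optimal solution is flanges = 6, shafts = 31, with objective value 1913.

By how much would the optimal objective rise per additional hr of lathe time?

Binding: inspection and lathe time. Non-binding: coolant (17 unused), steel (5 unused).
By complementary slackness, y = 0 for the non-binding constraints.
The binding rows give the dual system: 6·y_inspection + 1·y_lathe time = 45 and 5·y_inspection + 6·y_lathe time = 53.
This yields shadow prices y_inspection = 7, y_lathe time = 3.
Shadow price of lathe time = 3.

3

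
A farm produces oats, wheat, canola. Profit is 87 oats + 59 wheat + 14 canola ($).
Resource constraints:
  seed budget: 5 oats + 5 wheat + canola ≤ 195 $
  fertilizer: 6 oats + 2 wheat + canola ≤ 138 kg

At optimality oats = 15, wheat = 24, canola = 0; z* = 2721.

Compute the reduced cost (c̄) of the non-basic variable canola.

-2

Check each constraint at x*: seed budget 195/195 (tight); fertilizer 138/138 (tight).
From A_Bᵀ y = c: 5·y_seed budget + 6·y_fertilizer = 87; 5·y_seed budget + 2·y_fertilizer = 59.
Solving: y_seed budget = 9, y_fertilizer = 7.
Reduced cost of canola: c₃ − yᵀa₃ = 14 − (9·1 + 7·1) = 14 − 16 = -2.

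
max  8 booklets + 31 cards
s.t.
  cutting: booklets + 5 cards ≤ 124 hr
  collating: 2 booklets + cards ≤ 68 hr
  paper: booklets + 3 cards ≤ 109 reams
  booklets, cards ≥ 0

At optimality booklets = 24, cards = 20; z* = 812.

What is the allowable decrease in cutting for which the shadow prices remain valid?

90

Binding constraints: cutting, collating. The basis is B = [[1,5],[2,1]] with det -9.
Per unit decrease in cutting, x* moves by d = (0.1111, -0.2222).
The basis stays optimal until cards reaches 0; allowable decrease = 90 hr.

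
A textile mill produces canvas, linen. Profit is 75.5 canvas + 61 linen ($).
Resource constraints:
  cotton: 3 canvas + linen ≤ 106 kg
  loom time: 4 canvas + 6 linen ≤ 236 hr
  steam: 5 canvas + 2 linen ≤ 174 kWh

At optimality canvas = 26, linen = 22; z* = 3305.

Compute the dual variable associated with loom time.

7

Binding: loom time and steam. Non-binding: cotton (6 unused).
Since cotton is not tight, its dual is 0.
Dual feasibility on the basic columns requires 4·y_loom time + 5·y_steam = 75.5, 6·y_loom time + 2·y_steam = 61.
→ y_loom time = 7 and y_steam = 9.5.
Shadow price of loom time = 7.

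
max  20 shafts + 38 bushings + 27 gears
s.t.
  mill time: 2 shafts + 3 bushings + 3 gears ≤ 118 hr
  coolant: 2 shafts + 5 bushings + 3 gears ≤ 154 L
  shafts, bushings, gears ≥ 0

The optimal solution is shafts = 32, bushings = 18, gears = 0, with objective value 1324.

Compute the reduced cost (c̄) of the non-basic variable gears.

Check each constraint at x*: mill time 118/118 (tight); coolant 154/154 (tight).
Dual feasibility on the basic columns requires 2·y_mill time + 2·y_coolant = 20, 3·y_mill time + 5·y_coolant = 38.
Solving: y_mill time = 6, y_coolant = 4.
Reduced cost of gears: c₃ − yᵀa₃ = 27 − (6·3 + 4·3) = 27 − 30 = -3.

-3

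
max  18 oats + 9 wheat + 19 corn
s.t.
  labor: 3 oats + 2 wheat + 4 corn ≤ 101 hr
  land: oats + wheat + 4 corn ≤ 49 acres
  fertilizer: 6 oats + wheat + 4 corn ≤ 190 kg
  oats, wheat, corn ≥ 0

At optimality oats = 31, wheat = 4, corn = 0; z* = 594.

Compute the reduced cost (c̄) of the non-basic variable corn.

-1

At the optimum: labor uses 101 of 101 (binding); land uses 35 of 49 (slack = 14); fertilizer uses 190 of 190 (binding).
By complementary slackness, y = 0 for the non-binding constraint.
The binding rows give the dual system: 3·y_labor + 6·y_fertilizer = 18 and 2·y_labor + 1·y_fertilizer = 9.
This yields shadow prices y_labor = 4, y_fertilizer = 1.
Reduced cost of corn: c₃ − yᵀa₃ = 19 − (4·4 + 1·4) = 19 − 20 = -1.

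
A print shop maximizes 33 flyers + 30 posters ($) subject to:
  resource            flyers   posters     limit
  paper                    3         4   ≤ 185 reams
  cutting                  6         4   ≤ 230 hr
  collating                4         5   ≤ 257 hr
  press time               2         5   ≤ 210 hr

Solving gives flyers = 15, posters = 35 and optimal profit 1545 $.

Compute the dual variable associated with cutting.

3.5

At the optimum: paper uses 185 of 185 (binding); cutting uses 230 of 230 (binding); collating uses 235 of 257 (slack = 22); press time uses 205 of 210 (slack = 5).
By complementary slackness, y = 0 for the non-binding constraints.
Dual feasibility on the basic columns requires 3·y_paper + 6·y_cutting = 33, 4·y_paper + 4·y_cutting = 30.
→ y_paper = 4 and y_cutting = 3.5.
Shadow price of cutting = 3.5.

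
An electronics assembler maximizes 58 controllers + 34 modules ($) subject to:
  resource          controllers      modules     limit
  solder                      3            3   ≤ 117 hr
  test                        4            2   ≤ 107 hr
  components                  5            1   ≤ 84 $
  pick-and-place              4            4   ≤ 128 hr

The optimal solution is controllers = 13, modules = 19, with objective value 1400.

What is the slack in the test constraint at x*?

17

test used = 4·13 + 2·19 = 90; slack = 107 − 90 = 17.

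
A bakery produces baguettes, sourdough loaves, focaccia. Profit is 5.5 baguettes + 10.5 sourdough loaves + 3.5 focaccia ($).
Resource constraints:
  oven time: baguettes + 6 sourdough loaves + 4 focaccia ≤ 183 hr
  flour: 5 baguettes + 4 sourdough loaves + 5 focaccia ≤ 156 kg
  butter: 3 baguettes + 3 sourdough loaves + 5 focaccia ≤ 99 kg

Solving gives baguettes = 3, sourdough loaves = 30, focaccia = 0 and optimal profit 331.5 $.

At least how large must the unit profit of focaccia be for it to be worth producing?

11.5

At the optimum: oven time uses 183 of 183 (binding); flour uses 135 of 156 (slack = 21); butter uses 99 of 99 (binding).
Slack constraints have shadow price 0 (complementary slackness).
Dual feasibility on the basic columns requires 1·y_oven time + 3·y_butter = 5.5, 6·y_oven time + 3·y_butter = 10.5.
This yields shadow prices y_oven time = 1, y_butter = 1.5.
focaccia enters the basis when its profit ≥ yᵀa₃ = 1·4 + 1.5·5 = 11.5.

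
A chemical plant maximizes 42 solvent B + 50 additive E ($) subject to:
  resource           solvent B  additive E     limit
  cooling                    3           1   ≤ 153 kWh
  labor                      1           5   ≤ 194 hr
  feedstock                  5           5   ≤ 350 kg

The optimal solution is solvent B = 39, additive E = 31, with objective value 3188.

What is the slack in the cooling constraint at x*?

5

cooling used = 3·39 + 1·31 = 148; slack = 153 − 148 = 5.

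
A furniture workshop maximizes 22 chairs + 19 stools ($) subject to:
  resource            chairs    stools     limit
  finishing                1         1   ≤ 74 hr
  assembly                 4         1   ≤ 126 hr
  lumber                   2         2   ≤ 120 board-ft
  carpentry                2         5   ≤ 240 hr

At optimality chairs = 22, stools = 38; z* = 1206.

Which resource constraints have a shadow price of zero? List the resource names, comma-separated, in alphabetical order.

finishing: 60/74 (slack 14)
assembly: 126/126 (binding)
lumber: 120/120 (binding)
carpentry: 234/240 (slack 6)
By complementary slackness, a constraint with positive slack has shadow price 0 → carpentry, finishing.

carpentry, finishing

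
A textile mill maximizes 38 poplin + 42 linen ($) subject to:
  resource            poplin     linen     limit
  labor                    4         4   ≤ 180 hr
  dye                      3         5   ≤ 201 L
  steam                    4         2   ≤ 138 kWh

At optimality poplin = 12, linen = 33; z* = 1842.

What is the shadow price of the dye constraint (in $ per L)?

At the optimum: labor uses 180 of 180 (binding); dye uses 201 of 201 (binding); steam uses 114 of 138 (slack = 24).
Since steam is not tight, its dual is 0.
Dual feasibility on the basic columns requires 4·y_labor + 3·y_dye = 38, 4·y_labor + 5·y_dye = 42.
→ y_labor = 8 and y_dye = 2.
Shadow price of dye = 2.

2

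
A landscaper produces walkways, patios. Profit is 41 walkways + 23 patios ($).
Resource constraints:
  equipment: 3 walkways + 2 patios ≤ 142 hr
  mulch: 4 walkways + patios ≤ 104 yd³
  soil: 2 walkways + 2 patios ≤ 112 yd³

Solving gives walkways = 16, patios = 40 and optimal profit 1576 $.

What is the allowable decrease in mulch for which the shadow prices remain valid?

48

Binding constraints: mulch, soil. The basis is B = [[4,1],[2,2]] with det 6.
Per unit decrease in mulch, x* moves by d = (-0.3333, 0.3333).
The basis stays optimal until walkways reaches 0; allowable decrease = 48 yd³.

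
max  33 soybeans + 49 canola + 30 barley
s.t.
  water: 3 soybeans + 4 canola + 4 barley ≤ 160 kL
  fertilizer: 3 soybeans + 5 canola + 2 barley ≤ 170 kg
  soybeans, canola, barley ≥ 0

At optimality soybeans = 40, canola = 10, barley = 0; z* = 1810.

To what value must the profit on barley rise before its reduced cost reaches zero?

34

Check each constraint at x*: water 160/160 (tight); fertilizer 170/170 (tight).
From A_Bᵀ y = c: 3·y_water + 3·y_fertilizer = 33; 4·y_water + 5·y_fertilizer = 49.
Solving: y_water = 6, y_fertilizer = 5.
barley enters the basis when its profit ≥ yᵀa₃ = 6·4 + 5·2 = 34.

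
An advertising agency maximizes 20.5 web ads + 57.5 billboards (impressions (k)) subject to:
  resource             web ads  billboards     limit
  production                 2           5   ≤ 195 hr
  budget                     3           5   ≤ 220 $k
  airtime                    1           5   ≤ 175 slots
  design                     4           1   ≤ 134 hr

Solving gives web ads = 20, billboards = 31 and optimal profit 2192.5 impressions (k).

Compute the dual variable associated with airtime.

At the optimum: production uses 195 of 195 (binding); budget uses 215 of 220 (slack = 5); airtime uses 175 of 175 (binding); design uses 111 of 134 (slack = 23).
Since budget, design are not tight, their duals are 0.
The binding rows give the dual system: 2·y_production + 1·y_airtime = 20.5 and 5·y_production + 5·y_airtime = 57.5.
This yields shadow prices y_production = 9, y_airtime = 2.5.
Shadow price of airtime = 2.5.

2.5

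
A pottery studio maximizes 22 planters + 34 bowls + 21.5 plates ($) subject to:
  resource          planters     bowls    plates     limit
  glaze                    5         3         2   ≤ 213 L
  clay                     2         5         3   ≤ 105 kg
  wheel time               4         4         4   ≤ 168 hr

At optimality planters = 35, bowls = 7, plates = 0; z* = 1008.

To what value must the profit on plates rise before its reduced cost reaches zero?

26

Binding: clay and wheel time. Non-binding: glaze (17 unused).
By complementary slackness, y = 0 for the non-binding constraint.
Dual feasibility on the basic columns requires 2·y_clay + 4·y_wheel time = 22, 5·y_clay + 4·y_wheel time = 34.
→ y_clay = 4 and y_wheel time = 3.5.
plates enters the basis when its profit ≥ yᵀa₃ = 4·3 + 3.5·4 = 26.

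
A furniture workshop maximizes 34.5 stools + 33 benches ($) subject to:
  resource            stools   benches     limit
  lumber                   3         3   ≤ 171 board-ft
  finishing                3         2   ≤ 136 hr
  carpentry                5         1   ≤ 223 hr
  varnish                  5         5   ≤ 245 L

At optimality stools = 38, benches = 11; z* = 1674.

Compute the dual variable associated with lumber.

0

Binding: finishing and varnish. Non-binding: lumber (24 unused), carpentry (22 unused).
By complementary slackness, y = 0 for the non-binding constraints.
Dual feasibility on the basic columns requires 3·y_finishing + 5·y_varnish = 34.5, 2·y_finishing + 5·y_varnish = 33.
→ y_finishing = 1.5 and y_varnish = 6.
Shadow price of lumber = 0.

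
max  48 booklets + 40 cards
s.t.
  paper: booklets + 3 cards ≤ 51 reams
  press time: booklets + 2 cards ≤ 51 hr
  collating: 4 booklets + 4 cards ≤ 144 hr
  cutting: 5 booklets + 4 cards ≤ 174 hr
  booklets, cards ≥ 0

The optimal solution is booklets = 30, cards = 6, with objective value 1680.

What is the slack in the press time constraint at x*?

9

press time used = 1·30 + 2·6 = 42; slack = 51 − 42 = 9.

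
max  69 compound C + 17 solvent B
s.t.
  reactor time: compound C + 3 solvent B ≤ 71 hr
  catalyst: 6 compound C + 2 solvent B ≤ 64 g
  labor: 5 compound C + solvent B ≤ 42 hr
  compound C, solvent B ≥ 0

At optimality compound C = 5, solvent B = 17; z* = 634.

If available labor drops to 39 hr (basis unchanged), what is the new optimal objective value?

At the optimum: reactor time uses 56 of 71 (slack = 15); catalyst uses 64 of 64 (binding); labor uses 42 of 42 (binding).
Since reactor time is not tight, its dual is 0.
The binding rows give the dual system: 6·y_catalyst + 5·y_labor = 69 and 2·y_catalyst + 1·y_labor = 17.
Solving: y_catalyst = 4, y_labor = 9.
Δz = y_labor·Δb = 9 × (-3) = -27, so new z* = 634 − 27 = 607.

607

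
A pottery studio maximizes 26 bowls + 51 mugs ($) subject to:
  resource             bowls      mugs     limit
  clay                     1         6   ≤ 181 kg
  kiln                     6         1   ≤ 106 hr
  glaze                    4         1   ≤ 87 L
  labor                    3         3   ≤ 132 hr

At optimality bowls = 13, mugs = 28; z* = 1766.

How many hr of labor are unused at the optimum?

9

labor used = 3·13 + 3·28 = 123; slack = 132 − 123 = 9.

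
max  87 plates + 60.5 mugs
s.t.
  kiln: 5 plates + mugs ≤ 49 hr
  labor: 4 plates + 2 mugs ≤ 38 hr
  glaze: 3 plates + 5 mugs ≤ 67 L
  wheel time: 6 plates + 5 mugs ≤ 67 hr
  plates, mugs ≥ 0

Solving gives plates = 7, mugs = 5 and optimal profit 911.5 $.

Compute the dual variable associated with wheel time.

8.5

At the optimum: kiln uses 40 of 49 (slack = 9); labor uses 38 of 38 (binding); glaze uses 46 of 67 (slack = 21); wheel time uses 67 of 67 (binding).
Slack constraints have shadow price 0 (complementary slackness).
The binding rows give the dual system: 4·y_labor + 6·y_wheel time = 87 and 2·y_labor + 5·y_wheel time = 60.5.
→ y_labor = 9 and y_wheel time = 8.5.
Shadow price of wheel time = 8.5.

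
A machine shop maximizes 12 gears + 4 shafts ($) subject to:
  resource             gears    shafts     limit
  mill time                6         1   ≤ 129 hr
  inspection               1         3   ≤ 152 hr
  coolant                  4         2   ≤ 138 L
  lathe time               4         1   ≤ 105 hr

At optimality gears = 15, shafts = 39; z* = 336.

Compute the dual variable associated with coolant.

1.5

At the optimum: mill time uses 129 of 129 (binding); inspection uses 132 of 152 (slack = 20); coolant uses 138 of 138 (binding); lathe time uses 99 of 105 (slack = 6).
Since inspection, lathe time are not tight, their duals are 0.
From A_Bᵀ y = c: 6·y_mill time + 4·y_coolant = 12; 1·y_mill time + 2·y_coolant = 4.
This yields shadow prices y_mill time = 1, y_coolant = 1.5.
Shadow price of coolant = 1.5.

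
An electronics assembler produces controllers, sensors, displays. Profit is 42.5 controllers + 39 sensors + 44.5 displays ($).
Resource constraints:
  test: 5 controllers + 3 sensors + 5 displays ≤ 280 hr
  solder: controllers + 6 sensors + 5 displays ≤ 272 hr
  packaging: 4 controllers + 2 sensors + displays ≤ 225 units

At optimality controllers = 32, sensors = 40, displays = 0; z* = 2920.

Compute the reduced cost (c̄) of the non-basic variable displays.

Check each constraint at x*: test 280/280 (tight); solder 272/272 (tight); packaging 208/225 (slack 17).
Slack constraints have shadow price 0 (complementary slackness).
The binding rows give the dual system: 5·y_test + 1·y_solder = 42.5 and 3·y_test + 6·y_solder = 39.
Solving: y_test = 8, y_solder = 2.5.
Reduced cost of displays: c₃ − yᵀa₃ = 44.5 − (8·5 + 2.5·5) = 44.5 − 52.5 = -8.

-8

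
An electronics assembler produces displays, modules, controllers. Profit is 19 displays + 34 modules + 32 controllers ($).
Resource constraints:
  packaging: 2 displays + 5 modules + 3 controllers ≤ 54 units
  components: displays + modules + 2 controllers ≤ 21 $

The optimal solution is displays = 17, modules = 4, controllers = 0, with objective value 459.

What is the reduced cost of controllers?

-1

Check each constraint at x*: packaging 54/54 (tight); components 21/21 (tight).
The binding rows give the dual system: 2·y_packaging + 1·y_components = 19 and 5·y_packaging + 1·y_components = 34.
Solving: y_packaging = 5, y_components = 9.
Reduced cost of controllers: c₃ − yᵀa₃ = 32 − (5·3 + 9·2) = 32 − 33 = -1.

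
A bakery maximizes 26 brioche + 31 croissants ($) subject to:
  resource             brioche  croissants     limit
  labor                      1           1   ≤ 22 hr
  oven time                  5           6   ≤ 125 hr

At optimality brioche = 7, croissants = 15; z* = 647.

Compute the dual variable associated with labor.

Check each constraint at x*: labor 22/22 (tight); oven time 125/125 (tight).
From A_Bᵀ y = c: 1·y_labor + 5·y_oven time = 26; 1·y_labor + 6·y_oven time = 31.
→ y_labor = 1 and y_oven time = 5.
Shadow price of labor = 1.

1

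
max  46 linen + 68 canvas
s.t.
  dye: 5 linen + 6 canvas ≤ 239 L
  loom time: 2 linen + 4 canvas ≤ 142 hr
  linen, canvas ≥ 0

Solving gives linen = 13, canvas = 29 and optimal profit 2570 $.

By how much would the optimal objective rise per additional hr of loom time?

8

At the optimum: dye uses 239 of 239 (binding); loom time uses 142 of 142 (binding).
The binding rows give the dual system: 5·y_dye + 2·y_loom time = 46 and 6·y_dye + 4·y_loom time = 68.
→ y_dye = 6 and y_loom time = 8.
Shadow price of loom time = 8.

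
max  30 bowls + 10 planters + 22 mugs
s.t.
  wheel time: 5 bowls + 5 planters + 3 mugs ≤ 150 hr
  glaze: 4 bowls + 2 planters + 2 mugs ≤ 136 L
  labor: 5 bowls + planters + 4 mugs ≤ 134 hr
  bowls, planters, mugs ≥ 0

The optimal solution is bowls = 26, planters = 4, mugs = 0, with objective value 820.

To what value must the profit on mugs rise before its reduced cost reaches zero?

Check each constraint at x*: wheel time 150/150 (tight); glaze 112/136 (slack 24); labor 134/134 (tight).
By complementary slackness, y = 0 for the non-binding constraint.
From A_Bᵀ y = c: 5·y_wheel time + 5·y_labor = 30; 5·y_wheel time + 1·y_labor = 10.
→ y_wheel time = 1 and y_labor = 5.
mugs enters the basis when its profit ≥ yᵀa₃ = 1·3 + 5·4 = 23.

23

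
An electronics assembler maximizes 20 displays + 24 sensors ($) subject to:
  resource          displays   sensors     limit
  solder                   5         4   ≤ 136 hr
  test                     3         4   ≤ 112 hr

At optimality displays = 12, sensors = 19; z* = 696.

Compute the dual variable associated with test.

Both solder and test are binding at x*.
The binding rows give the dual system: 5·y_solder + 3·y_test = 20 and 4·y_solder + 4·y_test = 24.
This yields shadow prices y_solder = 1, y_test = 5.
Shadow price of test = 5.

5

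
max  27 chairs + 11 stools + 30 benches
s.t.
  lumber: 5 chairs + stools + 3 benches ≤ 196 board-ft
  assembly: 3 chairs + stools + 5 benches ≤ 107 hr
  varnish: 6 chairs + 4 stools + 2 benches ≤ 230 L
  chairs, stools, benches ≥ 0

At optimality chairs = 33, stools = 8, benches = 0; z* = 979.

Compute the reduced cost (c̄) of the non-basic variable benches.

At the optimum: lumber uses 173 of 196 (slack = 23); assembly uses 107 of 107 (binding); varnish uses 230 of 230 (binding).
Slack constraints have shadow price 0 (complementary slackness).
Dual feasibility on the basic columns requires 3·y_assembly + 6·y_varnish = 27, 1·y_assembly + 4·y_varnish = 11.
Solving: y_assembly = 7, y_varnish = 1.
Reduced cost of benches: c₃ − yᵀa₃ = 30 − (7·5 + 1·2) = 30 − 37 = -7.

-7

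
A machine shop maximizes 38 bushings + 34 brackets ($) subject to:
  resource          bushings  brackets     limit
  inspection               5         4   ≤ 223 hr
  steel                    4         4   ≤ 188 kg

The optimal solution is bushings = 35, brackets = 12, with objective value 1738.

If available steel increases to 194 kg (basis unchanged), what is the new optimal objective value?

1765

Both inspection and steel are binding at x*.
The binding rows give the dual system: 5·y_inspection + 4·y_steel = 38 and 4·y_inspection + 4·y_steel = 34.
→ y_inspection = 4 and y_steel = 4.5.
Δz = y_steel·Δb = 4.5 × (6) = 27, so new z* = 1738 + 27 = 1765.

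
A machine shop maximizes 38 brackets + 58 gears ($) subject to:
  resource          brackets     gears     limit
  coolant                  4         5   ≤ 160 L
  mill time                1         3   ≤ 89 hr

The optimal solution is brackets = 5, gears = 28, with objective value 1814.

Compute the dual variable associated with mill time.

6

At the optimum: coolant uses 160 of 160 (binding); mill time uses 89 of 89 (binding).
From A_Bᵀ y = c: 4·y_coolant + 1·y_mill time = 38; 5·y_coolant + 3·y_mill time = 58.
This yields shadow prices y_coolant = 8, y_mill time = 6.
Shadow price of mill time = 6.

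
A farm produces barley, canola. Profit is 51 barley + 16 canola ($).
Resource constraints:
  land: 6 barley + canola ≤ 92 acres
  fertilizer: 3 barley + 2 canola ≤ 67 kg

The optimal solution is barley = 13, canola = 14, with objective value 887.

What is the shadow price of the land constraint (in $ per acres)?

6

Check each constraint at x*: land 92/92 (tight); fertilizer 67/67 (tight).
The binding rows give the dual system: 6·y_land + 3·y_fertilizer = 51 and 1·y_land + 2·y_fertilizer = 16.
This yields shadow prices y_land = 6, y_fertilizer = 5.
Shadow price of land = 6.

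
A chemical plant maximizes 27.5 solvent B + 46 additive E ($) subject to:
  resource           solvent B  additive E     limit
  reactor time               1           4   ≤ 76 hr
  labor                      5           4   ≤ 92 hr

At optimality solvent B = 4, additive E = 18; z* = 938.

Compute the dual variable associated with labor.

Both reactor time and labor are binding at x*.
From A_Bᵀ y = c: 1·y_reactor time + 5·y_labor = 27.5; 4·y_reactor time + 4·y_labor = 46.
→ y_reactor time = 7.5 and y_labor = 4.
Shadow price of labor = 4.

4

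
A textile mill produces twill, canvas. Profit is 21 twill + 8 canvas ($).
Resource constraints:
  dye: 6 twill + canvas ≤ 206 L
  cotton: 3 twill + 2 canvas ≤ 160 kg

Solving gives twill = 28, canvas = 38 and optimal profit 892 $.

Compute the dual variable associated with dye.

2

Check each constraint at x*: dye 206/206 (tight); cotton 160/160 (tight).
From A_Bᵀ y = c: 6·y_dye + 3·y_cotton = 21; 1·y_dye + 2·y_cotton = 8.
This yields shadow prices y_dye = 2, y_cotton = 3.
Shadow price of dye = 2.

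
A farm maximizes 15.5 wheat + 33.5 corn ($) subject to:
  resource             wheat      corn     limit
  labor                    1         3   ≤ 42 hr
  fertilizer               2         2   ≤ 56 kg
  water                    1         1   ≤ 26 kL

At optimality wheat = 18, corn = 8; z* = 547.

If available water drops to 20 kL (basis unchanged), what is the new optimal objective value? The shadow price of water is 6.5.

508

Δb = -6, so new z* = 547 + (6.5)·(-6) = 547 − 39 = 508.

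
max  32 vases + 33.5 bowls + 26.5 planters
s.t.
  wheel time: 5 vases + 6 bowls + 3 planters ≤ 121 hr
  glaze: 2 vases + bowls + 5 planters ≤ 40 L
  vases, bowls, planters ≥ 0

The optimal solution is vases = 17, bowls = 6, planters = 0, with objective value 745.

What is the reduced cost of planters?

At the optimum: wheel time uses 121 of 121 (binding); glaze uses 40 of 40 (binding).
From A_Bᵀ y = c: 5·y_wheel time + 2·y_glaze = 32; 6·y_wheel time + 1·y_glaze = 33.5.
Solving: y_wheel time = 5, y_glaze = 3.5.
Reduced cost of planters: c₃ − yᵀa₃ = 26.5 − (5·3 + 3.5·5) = 26.5 − 32.5 = -6.

-6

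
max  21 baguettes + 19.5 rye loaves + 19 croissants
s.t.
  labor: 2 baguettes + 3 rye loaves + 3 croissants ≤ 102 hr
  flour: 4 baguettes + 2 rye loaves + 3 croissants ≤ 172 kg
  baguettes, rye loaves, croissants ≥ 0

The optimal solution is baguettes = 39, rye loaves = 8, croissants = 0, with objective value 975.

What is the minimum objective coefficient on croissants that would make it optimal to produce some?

22.5

Both labor and flour are binding at x*.
Dual feasibility on the basic columns requires 2·y_labor + 4·y_flour = 21, 3·y_labor + 2·y_flour = 19.5.
Solving: y_labor = 4.5, y_flour = 3.
croissants enters the basis when its profit ≥ yᵀa₃ = 4.5·3 + 3·3 = 22.5.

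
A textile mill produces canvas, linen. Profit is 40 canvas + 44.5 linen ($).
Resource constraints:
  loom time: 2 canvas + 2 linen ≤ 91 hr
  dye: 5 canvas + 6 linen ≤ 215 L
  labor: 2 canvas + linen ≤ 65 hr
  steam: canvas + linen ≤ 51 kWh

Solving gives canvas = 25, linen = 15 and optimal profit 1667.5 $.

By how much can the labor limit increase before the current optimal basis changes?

Binding constraints: dye, labor. The basis is B = [[5,6],[2,1]] with det -7.
Per unit increase in labor, x* moves by d = (0.8571, -0.7143).
The basis stays optimal until linen reaches 0; allowable increase = 21 hr.

21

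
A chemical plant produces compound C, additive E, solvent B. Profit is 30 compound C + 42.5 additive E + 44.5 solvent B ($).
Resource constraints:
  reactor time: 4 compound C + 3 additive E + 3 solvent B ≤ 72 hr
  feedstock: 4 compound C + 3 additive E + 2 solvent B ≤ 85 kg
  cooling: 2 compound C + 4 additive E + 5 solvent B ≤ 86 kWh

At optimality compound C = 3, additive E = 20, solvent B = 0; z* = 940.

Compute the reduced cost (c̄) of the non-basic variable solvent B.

-6

At the optimum: reactor time uses 72 of 72 (binding); feedstock uses 72 of 85 (slack = 13); cooling uses 86 of 86 (binding).
By complementary slackness, y = 0 for the non-binding constraint.
From A_Bᵀ y = c: 4·y_reactor time + 2·y_cooling = 30; 3·y_reactor time + 4·y_cooling = 42.5.
Solving: y_reactor time = 3.5, y_cooling = 8.
Reduced cost of solvent B: c₃ − yᵀa₃ = 44.5 − (3.5·3 + 8·5) = 44.5 − 50.5 = -6.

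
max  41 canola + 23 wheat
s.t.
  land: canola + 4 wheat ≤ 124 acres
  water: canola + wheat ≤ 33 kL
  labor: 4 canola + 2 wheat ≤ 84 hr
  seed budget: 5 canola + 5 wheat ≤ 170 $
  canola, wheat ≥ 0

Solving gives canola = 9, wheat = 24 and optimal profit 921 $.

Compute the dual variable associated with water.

At the optimum: land uses 105 of 124 (slack = 19); water uses 33 of 33 (binding); labor uses 84 of 84 (binding); seed budget uses 165 of 170 (slack = 5).
By complementary slackness, y = 0 for the non-binding constraints.
Dual feasibility on the basic columns requires 1·y_water + 4·y_labor = 41, 1·y_water + 2·y_labor = 23.
→ y_water = 5 and y_labor = 9.
Shadow price of water = 5.

5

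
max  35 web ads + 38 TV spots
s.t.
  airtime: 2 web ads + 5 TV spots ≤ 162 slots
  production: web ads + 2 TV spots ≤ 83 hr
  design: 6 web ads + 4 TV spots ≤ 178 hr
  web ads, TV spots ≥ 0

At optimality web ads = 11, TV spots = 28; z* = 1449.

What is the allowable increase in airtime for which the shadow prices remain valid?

44

Binding constraints: airtime, design. The basis is B = [[2,5],[6,4]] with det -22.
Per unit increase in airtime, x* moves by d = (-0.1818, 0.2727).
The basis stays optimal until production becomes binding; allowable increase = 44 slots.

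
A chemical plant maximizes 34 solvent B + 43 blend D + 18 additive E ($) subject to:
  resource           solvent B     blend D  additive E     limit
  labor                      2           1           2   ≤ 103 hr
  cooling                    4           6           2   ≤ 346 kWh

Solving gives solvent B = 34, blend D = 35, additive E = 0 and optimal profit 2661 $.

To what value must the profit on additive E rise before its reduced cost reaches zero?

Check each constraint at x*: labor 103/103 (tight); cooling 346/346 (tight).
The binding rows give the dual system: 2·y_labor + 4·y_cooling = 34 and 1·y_labor + 6·y_cooling = 43.
This yields shadow prices y_labor = 4, y_cooling = 6.5.
additive E enters the basis when its profit ≥ yᵀa₃ = 4·2 + 6.5·2 = 21.

21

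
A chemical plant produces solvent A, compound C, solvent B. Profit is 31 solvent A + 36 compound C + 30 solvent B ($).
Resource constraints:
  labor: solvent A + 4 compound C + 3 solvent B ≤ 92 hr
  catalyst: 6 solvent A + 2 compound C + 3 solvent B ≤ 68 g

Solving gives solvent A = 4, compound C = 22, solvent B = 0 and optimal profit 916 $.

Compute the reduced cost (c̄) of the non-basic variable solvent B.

-3

Check each constraint at x*: labor 92/92 (tight); catalyst 68/68 (tight).
Dual feasibility on the basic columns requires 1·y_labor + 6·y_catalyst = 31, 4·y_labor + 2·y_catalyst = 36.
→ y_labor = 7 and y_catalyst = 4.
Reduced cost of solvent B: c₃ − yᵀa₃ = 30 − (7·3 + 4·3) = 30 − 33 = -3.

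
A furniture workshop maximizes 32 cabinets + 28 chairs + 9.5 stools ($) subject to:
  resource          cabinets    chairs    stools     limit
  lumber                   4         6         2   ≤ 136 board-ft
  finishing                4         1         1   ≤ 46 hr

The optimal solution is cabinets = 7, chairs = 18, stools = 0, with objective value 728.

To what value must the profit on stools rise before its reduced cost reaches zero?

12

At the optimum: lumber uses 136 of 136 (binding); finishing uses 46 of 46 (binding).
Dual feasibility on the basic columns requires 4·y_lumber + 4·y_finishing = 32, 6·y_lumber + 1·y_finishing = 28.
This yields shadow prices y_lumber = 4, y_finishing = 4.
stools enters the basis when its profit ≥ yᵀa₃ = 4·2 + 4·1 = 12.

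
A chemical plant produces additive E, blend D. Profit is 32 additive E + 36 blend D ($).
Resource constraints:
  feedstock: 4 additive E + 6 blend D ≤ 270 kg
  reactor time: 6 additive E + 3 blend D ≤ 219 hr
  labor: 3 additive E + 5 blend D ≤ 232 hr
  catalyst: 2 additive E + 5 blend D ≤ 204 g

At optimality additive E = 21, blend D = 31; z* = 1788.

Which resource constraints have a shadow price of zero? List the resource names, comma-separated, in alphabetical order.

catalyst, labor

feedstock: 270/270 (binding)
reactor time: 219/219 (binding)
labor: 218/232 (slack 14)
catalyst: 197/204 (slack 7)
By complementary slackness, a constraint with positive slack has shadow price 0 → catalyst, labor.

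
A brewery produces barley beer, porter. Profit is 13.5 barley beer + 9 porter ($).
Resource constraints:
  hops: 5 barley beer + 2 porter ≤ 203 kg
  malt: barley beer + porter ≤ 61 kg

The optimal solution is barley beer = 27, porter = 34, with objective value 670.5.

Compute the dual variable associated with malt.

At the optimum: hops uses 203 of 203 (binding); malt uses 61 of 61 (binding).
From A_Bᵀ y = c: 5·y_hops + 1·y_malt = 13.5; 2·y_hops + 1·y_malt = 9.
→ y_hops = 1.5 and y_malt = 6.
Shadow price of malt = 6.

6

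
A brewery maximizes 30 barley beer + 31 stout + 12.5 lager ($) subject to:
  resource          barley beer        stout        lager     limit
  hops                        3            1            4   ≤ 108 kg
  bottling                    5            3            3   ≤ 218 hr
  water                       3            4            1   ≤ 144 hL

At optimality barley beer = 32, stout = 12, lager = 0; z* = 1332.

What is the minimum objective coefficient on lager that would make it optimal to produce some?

At the optimum: hops uses 108 of 108 (binding); bottling uses 196 of 218 (slack = 22); water uses 144 of 144 (binding).
Slack constraints have shadow price 0 (complementary slackness).
The binding rows give the dual system: 3·y_hops + 3·y_water = 30 and 1·y_hops + 4·y_water = 31.
→ y_hops = 3 and y_water = 7.
lager enters the basis when its profit ≥ yᵀa₃ = 3·4 + 7·1 = 19.

19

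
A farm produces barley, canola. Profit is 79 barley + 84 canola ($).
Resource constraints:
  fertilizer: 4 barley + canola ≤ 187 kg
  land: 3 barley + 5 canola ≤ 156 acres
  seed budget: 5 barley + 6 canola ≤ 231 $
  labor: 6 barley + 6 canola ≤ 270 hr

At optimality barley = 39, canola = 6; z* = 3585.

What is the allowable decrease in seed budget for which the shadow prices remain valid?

6

Binding constraints: seed budget, labor. The basis is B = [[5,6],[6,6]] with det -6.
Per unit decrease in seed budget, x* moves by d = (1, -1).
The basis stays optimal until canola reaches 0; allowable decrease = 6 $.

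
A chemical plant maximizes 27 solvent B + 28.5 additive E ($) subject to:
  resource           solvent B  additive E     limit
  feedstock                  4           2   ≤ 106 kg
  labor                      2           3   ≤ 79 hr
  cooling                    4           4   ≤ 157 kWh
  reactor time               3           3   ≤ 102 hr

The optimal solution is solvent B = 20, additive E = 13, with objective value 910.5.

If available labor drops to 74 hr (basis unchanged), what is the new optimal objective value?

873

Binding: feedstock and labor. Non-binding: cooling (25 unused), reactor time (3 unused).
Since cooling, reactor time are not tight, their duals are 0.
From A_Bᵀ y = c: 4·y_feedstock + 2·y_labor = 27; 2·y_feedstock + 3·y_labor = 28.5.
This yields shadow prices y_feedstock = 3, y_labor = 7.5.
Δz = y_labor·Δb = 7.5 × (-5) = -37.5, so new z* = 910.5 − 37.5 = 873.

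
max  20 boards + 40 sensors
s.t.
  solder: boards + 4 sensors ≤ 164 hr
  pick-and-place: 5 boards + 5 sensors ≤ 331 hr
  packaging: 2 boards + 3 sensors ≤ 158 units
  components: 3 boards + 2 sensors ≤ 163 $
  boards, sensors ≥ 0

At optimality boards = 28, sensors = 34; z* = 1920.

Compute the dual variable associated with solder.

Binding: solder and packaging. Non-binding: pick-and-place (21 unused), components (11 unused).
By complementary slackness, y = 0 for the non-binding constraints.
The binding rows give the dual system: 1·y_solder + 2·y_packaging = 20 and 4·y_solder + 3·y_packaging = 40.
→ y_solder = 4 and y_packaging = 8.
Shadow price of solder = 4.

4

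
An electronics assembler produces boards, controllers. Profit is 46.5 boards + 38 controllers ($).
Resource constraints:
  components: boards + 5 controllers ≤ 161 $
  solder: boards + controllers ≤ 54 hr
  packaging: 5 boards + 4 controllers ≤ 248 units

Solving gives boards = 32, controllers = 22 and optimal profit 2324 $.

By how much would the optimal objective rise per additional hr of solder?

Check each constraint at x*: components 142/161 (slack 19); solder 54/54 (tight); packaging 248/248 (tight).
Slack constraints have shadow price 0 (complementary slackness).
From A_Bᵀ y = c: 1·y_solder + 5·y_packaging = 46.5; 1·y_solder + 4·y_packaging = 38.
Solving: y_solder = 4, y_packaging = 8.5.
Shadow price of solder = 4.

4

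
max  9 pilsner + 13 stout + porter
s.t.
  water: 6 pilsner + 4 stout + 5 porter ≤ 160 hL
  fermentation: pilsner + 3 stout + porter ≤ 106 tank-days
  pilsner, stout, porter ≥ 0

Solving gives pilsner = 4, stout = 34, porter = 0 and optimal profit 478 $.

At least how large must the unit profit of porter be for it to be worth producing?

8

At the optimum: water uses 160 of 160 (binding); fermentation uses 106 of 106 (binding).
The binding rows give the dual system: 6·y_water + 1·y_fermentation = 9 and 4·y_water + 3·y_fermentation = 13.
This yields shadow prices y_water = 1, y_fermentation = 3.
porter enters the basis when its profit ≥ yᵀa₃ = 1·5 + 3·1 = 8.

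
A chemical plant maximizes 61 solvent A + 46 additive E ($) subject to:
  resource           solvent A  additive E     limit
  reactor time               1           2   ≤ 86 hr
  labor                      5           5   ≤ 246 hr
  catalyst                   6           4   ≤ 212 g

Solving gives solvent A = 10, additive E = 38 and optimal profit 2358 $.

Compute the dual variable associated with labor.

At the optimum: reactor time uses 86 of 86 (binding); labor uses 240 of 246 (slack = 6); catalyst uses 212 of 212 (binding).
Slack constraints have shadow price 0 (complementary slackness).
From A_Bᵀ y = c: 1·y_reactor time + 6·y_catalyst = 61; 2·y_reactor time + 4·y_catalyst = 46.
Solving: y_reactor time = 4, y_catalyst = 9.5.
Shadow price of labor = 0.

0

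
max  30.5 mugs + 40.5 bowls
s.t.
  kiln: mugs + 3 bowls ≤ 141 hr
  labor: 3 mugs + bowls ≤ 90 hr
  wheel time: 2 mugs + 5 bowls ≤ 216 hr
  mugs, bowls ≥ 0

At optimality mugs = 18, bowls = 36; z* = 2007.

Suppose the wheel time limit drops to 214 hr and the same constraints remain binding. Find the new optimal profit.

At the optimum: kiln uses 126 of 141 (slack = 15); labor uses 90 of 90 (binding); wheel time uses 216 of 216 (binding).
By complementary slackness, y = 0 for the non-binding constraint.
The binding rows give the dual system: 3·y_labor + 2·y_wheel time = 30.5 and 1·y_labor + 5·y_wheel time = 40.5.
This yields shadow prices y_labor = 5.5, y_wheel time = 7.
Δz = y_wheel time·Δb = 7 × (-2) = -14, so new z* = 2007 − 14 = 1993.

1993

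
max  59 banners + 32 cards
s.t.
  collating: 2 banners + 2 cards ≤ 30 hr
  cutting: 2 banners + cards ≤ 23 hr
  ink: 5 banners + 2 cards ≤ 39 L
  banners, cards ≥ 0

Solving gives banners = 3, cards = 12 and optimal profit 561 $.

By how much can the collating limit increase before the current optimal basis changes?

9

Binding constraints: collating, ink. The basis is B = [[2,2],[5,2]] with det -6.
Per unit increase in collating, x* moves by d = (-0.3333, 0.8333).
The basis stays optimal until banners reaches 0; allowable increase = 9 hr.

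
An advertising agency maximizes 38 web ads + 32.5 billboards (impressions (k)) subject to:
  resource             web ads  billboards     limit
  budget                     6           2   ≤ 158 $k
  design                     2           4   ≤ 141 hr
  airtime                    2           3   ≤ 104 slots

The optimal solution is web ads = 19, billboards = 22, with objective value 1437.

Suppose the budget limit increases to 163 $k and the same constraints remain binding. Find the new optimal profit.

1454.5

Check each constraint at x*: budget 158/158 (tight); design 126/141 (slack 15); airtime 104/104 (tight).
Slack constraints have shadow price 0 (complementary slackness).
The binding rows give the dual system: 6·y_budget + 2·y_airtime = 38 and 2·y_budget + 3·y_airtime = 32.5.
This yields shadow prices y_budget = 3.5, y_airtime = 8.5.
Δz = y_budget·Δb = 3.5 × (5) = 17.5, so new z* = 1437 + 17.5 = 1454.5.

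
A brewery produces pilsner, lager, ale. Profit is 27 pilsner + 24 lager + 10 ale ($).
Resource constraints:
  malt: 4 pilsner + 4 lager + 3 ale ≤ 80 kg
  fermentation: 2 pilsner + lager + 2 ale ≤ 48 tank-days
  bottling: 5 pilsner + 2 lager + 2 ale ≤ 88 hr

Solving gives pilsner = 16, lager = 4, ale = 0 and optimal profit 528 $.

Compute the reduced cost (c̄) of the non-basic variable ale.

Binding: malt and bottling. Non-binding: fermentation (12 unused).
By complementary slackness, y = 0 for the non-binding constraint.
The binding rows give the dual system: 4·y_malt + 5·y_bottling = 27 and 4·y_malt + 2·y_bottling = 24.
Solving: y_malt = 5.5, y_bottling = 1.
Reduced cost of ale: c₃ − yᵀa₃ = 10 − (5.5·3 + 1·2) = 10 − 18.5 = -8.5.

-8.5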